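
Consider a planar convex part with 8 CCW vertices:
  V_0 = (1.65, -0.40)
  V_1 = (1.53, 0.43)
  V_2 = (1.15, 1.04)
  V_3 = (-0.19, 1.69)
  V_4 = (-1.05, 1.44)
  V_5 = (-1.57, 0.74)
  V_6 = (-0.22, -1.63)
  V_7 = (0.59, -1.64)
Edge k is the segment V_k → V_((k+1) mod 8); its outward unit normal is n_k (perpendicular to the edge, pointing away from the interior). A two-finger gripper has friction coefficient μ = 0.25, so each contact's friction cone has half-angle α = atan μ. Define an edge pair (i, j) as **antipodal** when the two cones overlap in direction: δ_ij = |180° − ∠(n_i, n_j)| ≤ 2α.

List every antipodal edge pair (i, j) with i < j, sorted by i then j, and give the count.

α = atan 0.25 = 14.04°;  2α = 28.07°
n_0 = (+0.9897, +0.1431)
n_1 = (+0.8488, +0.5287)
n_2 = (+0.4364, +0.8997)
n_3 = (-0.2791, +0.9602)
n_4 = (-0.8027, +0.5963)
n_5 = (-0.8689, -0.4950)
n_6 = (-0.0123, -0.9999)
n_7 = (+0.7601, -0.6498)
  (0,1): δ = 156.31°  ·
  (0,2): δ = 124.10°  ·
  (0,3): δ = 82.02°  ·
  (0,4): δ = 44.83°  ·
  (0,5): δ = 21.44°  ✓
  (0,6): δ = 81.07°  ·
  (0,7): δ = 131.25°  ·
  (1,2): δ = 147.80°  ·
  (1,3): δ = 105.71°  ·
  (1,4): δ = 68.53°  ·
  (1,5): δ = 2.25°  ✓
  (1,6): δ = 57.37°  ·
  (1,7): δ = 107.55°  ·
  (2,3): δ = 137.91°  ·
  (2,4): δ = 100.73°  ·
  (2,5): δ = 34.46°  ·
  (2,6): δ = 25.17°  ✓
  (2,7): δ = 75.35°  ·
  (3,4): δ = 142.82°  ·
  (3,5): δ = 76.54°  ·
  (3,6): δ = 16.92°  ✓
  (3,7): δ = 33.27°  ·
  (4,5): δ = 113.73°  ·
  (4,6): δ = 54.10°  ·
  (4,7): δ = 3.92°  ✓
  (5,6): δ = 120.37°  ·
  (5,7): δ = 70.19°  ·
  (6,7): δ = 129.82°  ·
antipodal pairs: 5

count = 5; pairs: (0,5), (1,5), (2,6), (3,6), (4,7)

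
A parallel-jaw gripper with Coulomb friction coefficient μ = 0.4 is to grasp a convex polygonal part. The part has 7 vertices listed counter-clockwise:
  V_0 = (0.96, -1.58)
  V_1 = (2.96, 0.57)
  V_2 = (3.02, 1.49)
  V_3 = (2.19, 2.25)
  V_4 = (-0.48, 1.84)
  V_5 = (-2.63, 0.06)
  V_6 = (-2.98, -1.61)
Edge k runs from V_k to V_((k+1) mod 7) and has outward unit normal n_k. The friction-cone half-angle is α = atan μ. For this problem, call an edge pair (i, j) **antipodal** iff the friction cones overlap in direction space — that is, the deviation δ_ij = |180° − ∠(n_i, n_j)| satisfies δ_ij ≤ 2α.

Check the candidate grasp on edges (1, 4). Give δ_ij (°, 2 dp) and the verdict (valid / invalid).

α = atan 0.4 = 21.80°;  2α = 43.60°
edge 1: e_1 = (+0.06, +0.92);  n_1 = (+0.9979, -0.0651)
edge 4: e_4 = (-2.15, -1.78);  n_4 = (-0.6377, +0.7703)
∠(n_1, n_4) = 133.35°
δ = |180° − 133.35°| = 46.65°
46.65° > 2α = 43.60°  →  invalid

δ = 46.65°, invalid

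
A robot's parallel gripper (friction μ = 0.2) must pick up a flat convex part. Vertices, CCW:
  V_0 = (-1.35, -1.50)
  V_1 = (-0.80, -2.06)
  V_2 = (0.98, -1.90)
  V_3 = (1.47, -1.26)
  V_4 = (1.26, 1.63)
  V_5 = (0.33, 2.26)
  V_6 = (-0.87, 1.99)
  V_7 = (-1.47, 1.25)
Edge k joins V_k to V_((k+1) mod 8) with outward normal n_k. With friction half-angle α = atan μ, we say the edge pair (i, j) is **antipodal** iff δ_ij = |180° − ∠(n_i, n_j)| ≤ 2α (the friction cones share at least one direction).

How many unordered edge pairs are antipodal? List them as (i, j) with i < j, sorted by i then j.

count = 4; pairs: (0,4), (1,5), (2,6), (3,7)

α = atan 0.2 = 11.31°;  2α = 22.62°
n_0 = (-0.7134, -0.7007)
n_1 = (+0.0895, -0.9960)
n_2 = (+0.7940, -0.6079)
n_3 = (+0.9974, +0.0725)
n_4 = (+0.5608, +0.8279)
n_5 = (-0.2195, +0.9756)
n_6 = (-0.7768, +0.6298)
n_7 = (-0.9990, -0.0436)
  (0,1): δ = 129.35°  ·
  (0,2): δ = 81.92°  ·
  (0,3): δ = 40.33°  ·
  (0,4): δ = 11.40°  ✓
  (0,5): δ = 58.20°  ·
  (0,6): δ = 96.48°  ·
  (0,7): δ = 138.01°  ·
  (1,2): δ = 132.57°  ·
  (1,3): δ = 90.98°  ·
  (1,4): δ = 39.25°  ·
  (1,5): δ = 7.54°  ✓
  (1,6): δ = 45.83°  ·
  (1,7): δ = 87.36°  ·
  (2,3): δ = 138.41°  ·
  (2,4): δ = 86.68°  ·
  (2,5): δ = 39.88°  ·
  (2,6): δ = 1.60°  ✓
  (2,7): δ = 39.94°  ·
  (3,4): δ = 128.27°  ·
  (3,5): δ = 81.48°  ·
  (3,6): δ = 43.19°  ·
  (3,7): δ = 1.66°  ✓
  (4,5): δ = 133.21°  ·
  (4,6): δ = 94.92°  ·
  (4,7): δ = 53.39°  ·
  (5,6): δ = 141.72°  ·
  (5,7): δ = 100.18°  ·
  (6,7): δ = 138.47°  ·
antipodal pairs: 4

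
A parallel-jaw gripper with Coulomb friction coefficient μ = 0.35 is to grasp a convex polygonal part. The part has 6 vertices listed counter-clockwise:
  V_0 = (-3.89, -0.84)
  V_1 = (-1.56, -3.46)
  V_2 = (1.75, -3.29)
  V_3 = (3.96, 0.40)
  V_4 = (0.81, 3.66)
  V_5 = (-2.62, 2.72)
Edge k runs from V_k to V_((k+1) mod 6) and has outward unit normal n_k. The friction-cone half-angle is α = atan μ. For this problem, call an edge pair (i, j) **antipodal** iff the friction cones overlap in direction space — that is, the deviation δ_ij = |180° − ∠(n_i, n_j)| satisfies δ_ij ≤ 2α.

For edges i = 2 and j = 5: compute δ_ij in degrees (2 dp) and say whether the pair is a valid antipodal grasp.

δ = 11.28°, valid

α = atan 0.35 = 19.29°;  2α = 38.58°
edge 2: e_2 = (+2.21, +3.69);  n_2 = (+0.8579, -0.5138)
edge 5: e_5 = (-1.27, -3.56);  n_5 = (-0.9419, +0.3360)
∠(n_2, n_5) = 168.72°
δ = |180° − 168.72°| = 11.28°
11.28° ≤ 2α = 38.58°  →  valid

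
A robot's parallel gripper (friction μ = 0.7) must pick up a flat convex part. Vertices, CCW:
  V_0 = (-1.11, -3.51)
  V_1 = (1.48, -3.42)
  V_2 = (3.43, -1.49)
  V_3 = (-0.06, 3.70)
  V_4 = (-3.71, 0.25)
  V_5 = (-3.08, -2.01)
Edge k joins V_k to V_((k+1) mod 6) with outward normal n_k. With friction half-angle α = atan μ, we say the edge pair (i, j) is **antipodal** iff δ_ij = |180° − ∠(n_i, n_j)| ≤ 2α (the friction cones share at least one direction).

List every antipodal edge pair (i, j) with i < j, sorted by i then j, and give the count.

α = atan 0.7 = 34.99°;  2α = 69.98°
n_0 = (+0.0347, -0.9994)
n_1 = (+0.7035, -0.7107)
n_2 = (+0.8298, +0.5580)
n_3 = (-0.6869, +0.7267)
n_4 = (-0.9633, -0.2685)
n_5 = (-0.6058, -0.7956)
  (0,1): δ = 137.29°  ·
  (0,2): δ = 58.07°  ✓
  (0,3): δ = 41.40°  ✓
  (0,4): δ = 103.59°  ·
  (0,5): δ = 140.72°  ·
  (1,2): δ = 100.79°  ·
  (1,3): δ = 1.32°  ✓
  (1,4): δ = 60.87°  ✓
  (1,5): δ = 98.01°  ·
  (2,3): δ = 80.53°  ·
  (2,4): δ = 18.34°  ✓
  (2,5): δ = 18.79°  ✓
  (3,4): δ = 117.81°  ·
  (3,5): δ = 80.67°  ·
  (4,5): δ = 142.86°  ·
antipodal pairs: 6

count = 6; pairs: (0,2), (0,3), (1,3), (1,4), (2,4), (2,5)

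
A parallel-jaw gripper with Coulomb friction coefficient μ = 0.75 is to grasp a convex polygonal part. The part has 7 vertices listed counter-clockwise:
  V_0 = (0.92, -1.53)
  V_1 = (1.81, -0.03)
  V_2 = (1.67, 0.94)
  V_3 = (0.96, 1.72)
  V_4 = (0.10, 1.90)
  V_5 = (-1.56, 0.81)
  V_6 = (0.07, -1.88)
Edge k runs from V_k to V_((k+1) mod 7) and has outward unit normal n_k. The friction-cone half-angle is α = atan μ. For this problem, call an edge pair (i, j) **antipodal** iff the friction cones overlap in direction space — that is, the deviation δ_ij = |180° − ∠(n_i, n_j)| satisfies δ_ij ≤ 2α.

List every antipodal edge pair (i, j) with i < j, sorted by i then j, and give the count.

α = atan 0.75 = 36.87°;  2α = 73.74°
n_0 = (+0.8600, -0.5103)
n_1 = (+0.9897, +0.1428)
n_2 = (+0.7395, +0.6731)
n_3 = (+0.2049, +0.9788)
n_4 = (-0.5489, +0.8359)
n_5 = (-0.8552, -0.5182)
n_6 = (+0.3807, -0.9247)
  (0,1): δ = 141.11°  ·
  (0,2): δ = 107.01°  ·
  (0,3): δ = 71.14°  ✓
  (0,4): δ = 26.03°  ✓
  (0,5): δ = 61.90°  ✓
  (0,6): δ = 143.06°  ·
  (1,2): δ = 145.90°  ·
  (1,3): δ = 110.03°  ·
  (1,4): δ = 64.92°  ✓
  (1,5): δ = 23.00°  ✓
  (1,6): δ = 104.17°  ·
  (2,3): δ = 144.13°  ·
  (2,4): δ = 99.02°  ·
  (2,5): δ = 11.10°  ✓
  (2,6): δ = 70.07°  ✓
  (3,4): δ = 134.89°  ·
  (3,5): δ = 46.96°  ✓
  (3,6): δ = 34.20°  ✓
  (4,5): δ = 92.08°  ·
  (4,6): δ = 10.91°  ✓
  (5,6): δ = 98.83°  ·
antipodal pairs: 10

count = 10; pairs: (0,3), (0,4), (0,5), (1,4), (1,5), (2,5), (2,6), (3,5), (3,6), (4,6)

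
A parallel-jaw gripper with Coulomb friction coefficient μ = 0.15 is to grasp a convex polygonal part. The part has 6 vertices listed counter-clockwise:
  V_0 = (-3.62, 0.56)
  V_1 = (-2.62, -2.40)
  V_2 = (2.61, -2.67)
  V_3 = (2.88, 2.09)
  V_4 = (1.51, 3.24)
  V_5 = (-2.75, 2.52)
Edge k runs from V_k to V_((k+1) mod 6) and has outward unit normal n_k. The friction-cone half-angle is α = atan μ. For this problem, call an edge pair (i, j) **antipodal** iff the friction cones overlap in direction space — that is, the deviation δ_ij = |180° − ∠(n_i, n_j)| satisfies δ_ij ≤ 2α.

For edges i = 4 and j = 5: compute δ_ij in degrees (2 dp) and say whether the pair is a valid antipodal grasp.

α = atan 0.15 = 8.53°;  2α = 17.06°
edge 4: e_4 = (-4.26, -0.72);  n_4 = (-0.1667, +0.9860)
edge 5: e_5 = (-0.87, -1.96);  n_5 = (-0.9140, +0.4057)
∠(n_4, n_5) = 56.47°
δ = |180° − 56.47°| = 123.53°
123.53° > 2α = 17.06°  →  invalid

δ = 123.53°, invalid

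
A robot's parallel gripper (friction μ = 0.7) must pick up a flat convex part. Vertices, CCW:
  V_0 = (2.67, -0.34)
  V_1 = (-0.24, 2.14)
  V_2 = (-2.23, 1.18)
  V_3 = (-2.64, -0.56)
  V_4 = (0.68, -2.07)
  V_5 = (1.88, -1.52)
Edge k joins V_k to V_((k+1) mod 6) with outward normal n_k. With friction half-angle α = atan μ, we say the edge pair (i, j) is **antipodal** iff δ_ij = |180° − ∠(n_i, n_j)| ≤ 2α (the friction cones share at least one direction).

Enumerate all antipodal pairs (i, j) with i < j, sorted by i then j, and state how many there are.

count = 8; pairs: (0,2), (0,3), (0,4), (1,3), (1,4), (1,5), (2,4), (2,5)

α = atan 0.7 = 34.99°;  2α = 69.98°
n_0 = (+0.6486, +0.7611)
n_1 = (-0.4345, +0.9007)
n_2 = (-0.9733, +0.2294)
n_3 = (-0.4140, -0.9103)
n_4 = (+0.4167, -0.9091)
n_5 = (+0.8310, -0.5563)
  (0,1): δ = 113.81°  ·
  (0,2): δ = 62.82°  ✓
  (0,3): δ = 15.98°  ✓
  (0,4): δ = 65.06°  ✓
  (0,5): δ = 96.64°  ·
  (1,2): δ = 129.01°  ·
  (1,3): δ = 50.21°  ✓
  (1,4): δ = 1.13°  ✓
  (1,5): δ = 30.44°  ✓
  (2,3): δ = 101.20°  ·
  (2,4): δ = 52.12°  ✓
  (2,5): δ = 20.54°  ✓
  (3,4): δ = 130.92°  ·
  (3,5): δ = 99.35°  ·
  (4,5): δ = 148.43°  ·
antipodal pairs: 8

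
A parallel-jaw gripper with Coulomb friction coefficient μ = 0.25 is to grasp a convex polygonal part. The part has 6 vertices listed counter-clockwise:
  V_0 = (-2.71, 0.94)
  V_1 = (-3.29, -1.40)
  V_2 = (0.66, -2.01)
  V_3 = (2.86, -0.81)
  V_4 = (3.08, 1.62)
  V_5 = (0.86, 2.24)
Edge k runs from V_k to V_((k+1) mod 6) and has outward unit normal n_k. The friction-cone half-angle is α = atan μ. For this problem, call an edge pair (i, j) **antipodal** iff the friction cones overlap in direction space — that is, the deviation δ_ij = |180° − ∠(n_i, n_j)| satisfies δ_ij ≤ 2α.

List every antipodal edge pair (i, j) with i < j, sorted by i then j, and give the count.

α = atan 0.25 = 14.04°;  2α = 28.07°
n_0 = (-0.9706, +0.2406)
n_1 = (-0.1526, -0.9883)
n_2 = (+0.4789, -0.8779)
n_3 = (+0.9959, -0.0902)
n_4 = (+0.2690, +0.9631)
n_5 = (-0.3422, +0.9396)
  (0,1): δ = 84.86°  ·
  (0,2): δ = 47.47°  ·
  (0,3): δ = 8.75°  ✓
  (0,4): δ = 88.32°  ·
  (0,5): δ = 123.93°  ·
  (1,2): δ = 142.61°  ·
  (1,3): δ = 86.39°  ·
  (1,4): δ = 6.83°  ✓
  (1,5): δ = 28.79°  ·
  (2,3): δ = 123.78°  ·
  (2,4): δ = 44.21°  ·
  (2,5): δ = 8.60°  ✓
  (3,4): δ = 100.43°  ·
  (3,5): δ = 64.82°  ·
  (4,5): δ = 144.39°  ·
antipodal pairs: 3

count = 3; pairs: (0,3), (1,4), (2,5)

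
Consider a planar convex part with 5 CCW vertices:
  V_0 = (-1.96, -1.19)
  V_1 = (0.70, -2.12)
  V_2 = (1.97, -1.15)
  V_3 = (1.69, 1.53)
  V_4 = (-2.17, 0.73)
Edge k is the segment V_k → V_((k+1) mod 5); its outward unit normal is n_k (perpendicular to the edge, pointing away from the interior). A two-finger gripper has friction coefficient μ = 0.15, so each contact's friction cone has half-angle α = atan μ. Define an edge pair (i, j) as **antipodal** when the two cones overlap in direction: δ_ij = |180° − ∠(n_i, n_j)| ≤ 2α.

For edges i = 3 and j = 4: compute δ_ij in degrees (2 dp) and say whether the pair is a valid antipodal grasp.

δ = 95.47°, invalid

α = atan 0.15 = 8.53°;  2α = 17.06°
edge 3: e_3 = (-3.86, -0.80);  n_3 = (-0.2029, +0.9792)
edge 4: e_4 = (+0.21, -1.92);  n_4 = (-0.9941, -0.1087)
∠(n_3, n_4) = 84.53°
δ = |180° − 84.53°| = 95.47°
95.47° > 2α = 17.06°  →  invalid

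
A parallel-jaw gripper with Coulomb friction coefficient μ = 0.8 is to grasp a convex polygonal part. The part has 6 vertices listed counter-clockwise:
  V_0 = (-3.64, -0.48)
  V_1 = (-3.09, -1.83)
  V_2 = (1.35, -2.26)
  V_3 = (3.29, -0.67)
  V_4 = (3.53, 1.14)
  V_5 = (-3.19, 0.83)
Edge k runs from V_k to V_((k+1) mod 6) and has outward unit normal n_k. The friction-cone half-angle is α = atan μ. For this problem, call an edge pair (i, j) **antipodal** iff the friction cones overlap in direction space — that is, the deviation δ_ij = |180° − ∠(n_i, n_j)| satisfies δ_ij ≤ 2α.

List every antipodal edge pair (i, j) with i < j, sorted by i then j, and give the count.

α = atan 0.8 = 38.66°;  2α = 77.32°
n_0 = (-0.9261, -0.3773)
n_1 = (-0.0964, -0.9953)
n_2 = (+0.6339, -0.7734)
n_3 = (+0.9913, -0.1314)
n_4 = (-0.0461, +0.9989)
n_5 = (-0.9458, +0.3249)
  (0,1): δ = 117.70°  ·
  (0,2): δ = 72.83°  ✓
  (0,3): δ = 29.72°  ✓
  (0,4): δ = 70.47°  ✓
  (0,5): δ = 138.88°  ·
  (1,2): δ = 135.13°  ·
  (1,3): δ = 92.02°  ·
  (1,4): δ = 8.17°  ✓
  (1,5): δ = 76.57°  ✓
  (2,3): δ = 136.89°  ·
  (2,4): δ = 36.70°  ✓
  (2,5): δ = 31.70°  ✓
  (3,4): δ = 79.81°  ·
  (3,5): δ = 11.41°  ✓
  (4,5): δ = 111.60°  ·
antipodal pairs: 8

count = 8; pairs: (0,2), (0,3), (0,4), (1,4), (1,5), (2,4), (2,5), (3,5)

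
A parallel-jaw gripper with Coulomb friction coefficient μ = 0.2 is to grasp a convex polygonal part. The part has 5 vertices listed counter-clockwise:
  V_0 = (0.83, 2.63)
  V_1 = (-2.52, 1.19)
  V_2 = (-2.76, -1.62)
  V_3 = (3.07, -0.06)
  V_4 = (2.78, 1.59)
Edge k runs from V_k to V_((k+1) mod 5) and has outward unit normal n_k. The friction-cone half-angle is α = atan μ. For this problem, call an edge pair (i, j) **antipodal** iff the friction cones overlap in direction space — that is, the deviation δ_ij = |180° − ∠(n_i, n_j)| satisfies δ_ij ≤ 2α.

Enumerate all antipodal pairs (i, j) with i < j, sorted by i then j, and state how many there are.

count = 2; pairs: (0,2), (1,3)

α = atan 0.2 = 11.31°;  2α = 22.62°
n_0 = (-0.3949, +0.9187)
n_1 = (-0.9964, +0.0851)
n_2 = (+0.2585, -0.9660)
n_3 = (+0.9849, +0.1731)
n_4 = (+0.4706, +0.8824)
  (0,1): δ = 118.14°  ·
  (0,2): δ = 8.28°  ✓
  (0,3): δ = 76.71°  ·
  (0,4): δ = 128.67°  ·
  (1,2): δ = 70.14°  ·
  (1,3): δ = 14.85°  ✓
  (1,4): δ = 66.81°  ·
  (2,3): δ = 95.01°  ·
  (2,4): δ = 43.05°  ·
  (3,4): δ = 128.04°  ·
antipodal pairs: 2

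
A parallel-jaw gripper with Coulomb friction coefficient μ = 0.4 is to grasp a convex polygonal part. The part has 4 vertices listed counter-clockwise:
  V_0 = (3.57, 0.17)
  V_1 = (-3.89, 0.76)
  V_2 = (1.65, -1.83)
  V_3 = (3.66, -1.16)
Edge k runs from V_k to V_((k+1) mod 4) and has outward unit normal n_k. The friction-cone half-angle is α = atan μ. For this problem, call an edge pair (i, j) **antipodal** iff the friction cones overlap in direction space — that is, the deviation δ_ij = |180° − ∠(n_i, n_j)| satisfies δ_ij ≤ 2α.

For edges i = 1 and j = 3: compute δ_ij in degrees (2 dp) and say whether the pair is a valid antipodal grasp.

δ = 61.07°, invalid

α = atan 0.4 = 21.80°;  2α = 43.60°
edge 1: e_1 = (+5.54, -2.59);  n_1 = (-0.4235, -0.9059)
edge 3: e_3 = (-0.09, +1.33);  n_3 = (+0.9977, +0.0675)
∠(n_1, n_3) = 118.93°
δ = |180° − 118.93°| = 61.07°
61.07° > 2α = 43.60°  →  invalid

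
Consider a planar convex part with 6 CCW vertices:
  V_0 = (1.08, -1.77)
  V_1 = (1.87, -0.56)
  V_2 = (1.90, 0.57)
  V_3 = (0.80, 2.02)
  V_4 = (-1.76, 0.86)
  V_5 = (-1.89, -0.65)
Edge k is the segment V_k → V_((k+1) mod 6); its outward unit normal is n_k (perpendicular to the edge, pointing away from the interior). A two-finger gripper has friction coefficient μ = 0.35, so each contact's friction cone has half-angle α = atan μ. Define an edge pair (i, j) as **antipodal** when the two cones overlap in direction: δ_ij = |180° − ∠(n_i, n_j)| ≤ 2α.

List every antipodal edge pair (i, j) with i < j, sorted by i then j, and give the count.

count = 4; pairs: (0,3), (0,4), (1,4), (2,5)

α = atan 0.35 = 19.29°;  2α = 38.58°
n_0 = (+0.8373, -0.5467)
n_1 = (+0.9996, -0.0265)
n_2 = (+0.7967, +0.6044)
n_3 = (-0.4127, +0.9109)
n_4 = (-0.9963, +0.0858)
n_5 = (-0.3528, -0.9357)
  (0,1): δ = 148.38°  ·
  (0,2): δ = 109.68°  ·
  (0,3): δ = 32.48°  ✓
  (0,4): δ = 28.22°  ✓
  (0,5): δ = 102.48°  ·
  (1,2): δ = 141.29°  ·
  (1,3): δ = 64.10°  ·
  (1,4): δ = 3.40°  ✓
  (1,5): δ = 70.86°  ·
  (2,3): δ = 102.81°  ·
  (2,4): δ = 42.11°  ·
  (2,5): δ = 32.15°  ✓
  (3,4): δ = 119.30°  ·
  (3,5): δ = 45.04°  ·
  (4,5): δ = 105.74°  ·
antipodal pairs: 4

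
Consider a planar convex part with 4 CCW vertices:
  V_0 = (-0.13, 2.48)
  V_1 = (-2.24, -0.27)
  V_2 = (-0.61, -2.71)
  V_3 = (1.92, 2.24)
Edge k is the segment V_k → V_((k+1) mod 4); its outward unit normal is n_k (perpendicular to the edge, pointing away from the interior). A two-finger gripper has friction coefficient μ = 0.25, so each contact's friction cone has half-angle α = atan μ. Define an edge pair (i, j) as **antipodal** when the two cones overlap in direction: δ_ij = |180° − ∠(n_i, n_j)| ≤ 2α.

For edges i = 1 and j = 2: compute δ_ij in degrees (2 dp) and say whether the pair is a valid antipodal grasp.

α = atan 0.25 = 14.04°;  2α = 28.07°
edge 1: e_1 = (+1.63, -2.44);  n_1 = (-0.8315, -0.5555)
edge 2: e_2 = (+2.53, +4.95);  n_2 = (+0.8904, -0.4551)
∠(n_1, n_2) = 119.18°
δ = |180° − 119.18°| = 60.82°
60.82° > 2α = 28.07°  →  invalid

δ = 60.82°, invalid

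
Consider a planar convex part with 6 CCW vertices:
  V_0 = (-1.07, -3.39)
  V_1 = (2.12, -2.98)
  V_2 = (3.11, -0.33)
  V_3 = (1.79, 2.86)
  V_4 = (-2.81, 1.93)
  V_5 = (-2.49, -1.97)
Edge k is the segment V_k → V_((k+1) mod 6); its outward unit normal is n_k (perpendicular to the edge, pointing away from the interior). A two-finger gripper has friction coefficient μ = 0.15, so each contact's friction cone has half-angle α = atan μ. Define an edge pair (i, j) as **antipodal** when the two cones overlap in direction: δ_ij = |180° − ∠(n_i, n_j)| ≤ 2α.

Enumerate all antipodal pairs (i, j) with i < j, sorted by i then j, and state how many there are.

count = 1; pairs: (0,3)

α = atan 0.15 = 8.53°;  2α = 17.06°
n_0 = (+0.1275, -0.9918)
n_1 = (+0.9368, -0.3500)
n_2 = (+0.9240, +0.3824)
n_3 = (-0.1982, +0.9802)
n_4 = (-0.9967, -0.0818)
n_5 = (-0.7071, -0.7071)
  (0,1): δ = 117.81°  ·
  (0,2): δ = 74.84°  ·
  (0,3): δ = 4.11°  ✓
  (0,4): δ = 87.37°  ·
  (0,5): δ = 127.68°  ·
  (1,2): δ = 137.04°  ·
  (1,3): δ = 58.09°  ·
  (1,4): δ = 25.18°  ·
  (1,5): δ = 65.48°  ·
  (2,3): δ = 101.05°  ·
  (2,4): δ = 17.79°  ·
  (2,5): δ = 22.52°  ·
  (3,4): δ = 96.74°  ·
  (3,5): δ = 56.43°  ·
  (4,5): δ = 139.69°  ·
antipodal pairs: 1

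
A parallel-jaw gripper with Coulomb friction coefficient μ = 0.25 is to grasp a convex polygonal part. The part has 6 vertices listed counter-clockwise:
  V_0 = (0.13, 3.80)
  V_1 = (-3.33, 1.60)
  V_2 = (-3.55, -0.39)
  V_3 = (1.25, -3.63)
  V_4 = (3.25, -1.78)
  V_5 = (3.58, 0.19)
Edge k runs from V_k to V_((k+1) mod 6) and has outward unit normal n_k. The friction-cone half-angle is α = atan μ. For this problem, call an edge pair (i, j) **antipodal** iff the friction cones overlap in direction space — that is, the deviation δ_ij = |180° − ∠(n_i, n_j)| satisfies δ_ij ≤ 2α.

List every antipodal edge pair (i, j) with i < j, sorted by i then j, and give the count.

count = 3; pairs: (0,3), (1,4), (2,5)

α = atan 0.25 = 14.04°;  2α = 28.07°
n_0 = (-0.5366, +0.8439)
n_1 = (-0.9939, +0.1099)
n_2 = (-0.5595, -0.8288)
n_3 = (+0.6790, -0.7341)
n_4 = (+0.9863, -0.1652)
n_5 = (+0.7229, +0.6909)
  (0,1): δ = 128.76°  ·
  (0,2): δ = 66.47°  ·
  (0,3): δ = 10.32°  ✓
  (0,4): δ = 48.04°  ·
  (0,5): δ = 101.25°  ·
  (1,2): δ = 117.71°  ·
  (1,3): δ = 40.92°  ·
  (1,4): δ = 3.20°  ✓
  (1,5): δ = 50.01°  ·
  (2,3): δ = 103.21°  ·
  (2,4): δ = 65.49°  ·
  (2,5): δ = 12.28°  ✓
  (3,4): δ = 142.28°  ·
  (3,5): δ = 89.07°  ·
  (4,5): δ = 126.79°  ·
antipodal pairs: 3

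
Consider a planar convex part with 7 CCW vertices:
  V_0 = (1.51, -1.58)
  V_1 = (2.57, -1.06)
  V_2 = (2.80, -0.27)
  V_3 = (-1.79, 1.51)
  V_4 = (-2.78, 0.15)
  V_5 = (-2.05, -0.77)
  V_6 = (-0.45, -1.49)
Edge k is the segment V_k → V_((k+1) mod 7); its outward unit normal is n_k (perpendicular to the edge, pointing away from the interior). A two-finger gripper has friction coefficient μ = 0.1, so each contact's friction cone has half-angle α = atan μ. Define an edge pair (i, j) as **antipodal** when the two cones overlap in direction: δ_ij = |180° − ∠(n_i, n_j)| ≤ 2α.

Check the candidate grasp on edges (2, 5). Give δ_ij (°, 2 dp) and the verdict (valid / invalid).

δ = 3.03°, valid

α = atan 0.1 = 5.71°;  2α = 11.42°
edge 2: e_2 = (-4.59, +1.78);  n_2 = (+0.3616, +0.9323)
edge 5: e_5 = (+1.60, -0.72);  n_5 = (-0.4104, -0.9119)
∠(n_2, n_5) = 176.97°
δ = |180° − 176.97°| = 3.03°
3.03° ≤ 2α = 11.42°  →  valid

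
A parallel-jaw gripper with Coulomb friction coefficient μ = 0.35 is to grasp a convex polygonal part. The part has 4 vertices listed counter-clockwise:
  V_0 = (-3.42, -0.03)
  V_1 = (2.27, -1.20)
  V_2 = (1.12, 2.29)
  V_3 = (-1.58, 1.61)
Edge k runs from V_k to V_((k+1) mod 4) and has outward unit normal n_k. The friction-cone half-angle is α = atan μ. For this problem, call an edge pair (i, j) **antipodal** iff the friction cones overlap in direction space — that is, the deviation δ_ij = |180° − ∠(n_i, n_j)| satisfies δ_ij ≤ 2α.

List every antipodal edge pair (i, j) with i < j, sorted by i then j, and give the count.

α = atan 0.35 = 19.29°;  2α = 38.58°
n_0 = (-0.2014, -0.9795)
n_1 = (+0.9498, +0.3130)
n_2 = (-0.2442, +0.9697)
n_3 = (-0.6654, +0.7465)
  (0,1): δ = 60.14°  ·
  (0,2): δ = 25.76°  ✓
  (0,3): δ = 53.33°  ·
  (1,2): δ = 94.10°  ·
  (1,3): δ = 66.53°  ·
  (2,3): δ = 152.43°  ·
antipodal pairs: 1

count = 1; pairs: (0,2)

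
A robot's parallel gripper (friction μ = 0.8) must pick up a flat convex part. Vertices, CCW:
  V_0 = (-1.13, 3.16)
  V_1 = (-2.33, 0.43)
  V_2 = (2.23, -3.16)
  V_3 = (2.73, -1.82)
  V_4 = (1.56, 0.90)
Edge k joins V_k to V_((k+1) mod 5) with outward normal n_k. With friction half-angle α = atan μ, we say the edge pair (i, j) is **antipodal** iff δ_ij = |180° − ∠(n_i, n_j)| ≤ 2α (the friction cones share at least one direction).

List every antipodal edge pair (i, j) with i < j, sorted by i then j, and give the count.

count = 6; pairs: (0,2), (0,3), (0,4), (1,2), (1,3), (1,4)

α = atan 0.8 = 38.66°;  2α = 77.32°
n_0 = (-0.9155, +0.4024)
n_1 = (-0.6186, -0.7857)
n_2 = (+0.9369, -0.3496)
n_3 = (+0.9186, +0.3951)
n_4 = (+0.6433, +0.7656)
  (0,1): δ = 104.48°  ·
  (0,2): δ = 3.27°  ✓
  (0,3): δ = 47.00°  ✓
  (0,4): δ = 73.69°  ✓
  (1,2): δ = 72.25°  ✓
  (1,3): δ = 28.51°  ✓
  (1,4): δ = 1.82°  ✓
  (2,3): δ = 136.26°  ·
  (2,4): δ = 109.57°  ·
  (3,4): δ = 153.31°  ·
antipodal pairs: 6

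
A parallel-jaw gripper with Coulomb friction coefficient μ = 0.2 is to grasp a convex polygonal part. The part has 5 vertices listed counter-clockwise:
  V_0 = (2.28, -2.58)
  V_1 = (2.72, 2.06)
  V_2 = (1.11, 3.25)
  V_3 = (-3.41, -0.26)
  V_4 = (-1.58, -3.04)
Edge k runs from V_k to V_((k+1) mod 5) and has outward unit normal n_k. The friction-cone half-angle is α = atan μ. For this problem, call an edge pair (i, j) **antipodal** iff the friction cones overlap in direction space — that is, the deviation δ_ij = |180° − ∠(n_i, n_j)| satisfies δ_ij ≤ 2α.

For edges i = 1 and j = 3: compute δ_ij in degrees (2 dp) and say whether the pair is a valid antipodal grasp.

δ = 20.17°, valid

α = atan 0.2 = 11.31°;  2α = 22.62°
edge 1: e_1 = (-1.61, +1.19);  n_1 = (+0.5944, +0.8042)
edge 3: e_3 = (+1.83, -2.78);  n_3 = (-0.8353, -0.5498)
∠(n_1, n_3) = 159.83°
δ = |180° − 159.83°| = 20.17°
20.17° ≤ 2α = 22.62°  →  valid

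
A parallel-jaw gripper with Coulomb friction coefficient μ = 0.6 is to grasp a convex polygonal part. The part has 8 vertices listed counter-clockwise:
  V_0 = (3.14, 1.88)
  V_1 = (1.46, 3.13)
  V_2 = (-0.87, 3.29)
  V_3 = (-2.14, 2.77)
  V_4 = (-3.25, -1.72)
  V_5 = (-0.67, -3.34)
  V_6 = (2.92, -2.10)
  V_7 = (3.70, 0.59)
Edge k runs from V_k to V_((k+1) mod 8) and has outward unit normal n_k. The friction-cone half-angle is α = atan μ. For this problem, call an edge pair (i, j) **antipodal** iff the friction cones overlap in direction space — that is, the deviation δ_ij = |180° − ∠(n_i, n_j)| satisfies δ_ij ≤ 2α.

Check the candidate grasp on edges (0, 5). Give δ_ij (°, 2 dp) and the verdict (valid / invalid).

α = atan 0.6 = 30.96°;  2α = 61.93°
edge 0: e_0 = (-1.68, +1.25);  n_0 = (+0.5969, +0.8023)
edge 5: e_5 = (+3.59, +1.24);  n_5 = (+0.3265, -0.9452)
∠(n_0, n_5) = 124.29°
δ = |180° − 124.29°| = 55.71°
55.71° ≤ 2α = 61.93°  →  valid

δ = 55.71°, valid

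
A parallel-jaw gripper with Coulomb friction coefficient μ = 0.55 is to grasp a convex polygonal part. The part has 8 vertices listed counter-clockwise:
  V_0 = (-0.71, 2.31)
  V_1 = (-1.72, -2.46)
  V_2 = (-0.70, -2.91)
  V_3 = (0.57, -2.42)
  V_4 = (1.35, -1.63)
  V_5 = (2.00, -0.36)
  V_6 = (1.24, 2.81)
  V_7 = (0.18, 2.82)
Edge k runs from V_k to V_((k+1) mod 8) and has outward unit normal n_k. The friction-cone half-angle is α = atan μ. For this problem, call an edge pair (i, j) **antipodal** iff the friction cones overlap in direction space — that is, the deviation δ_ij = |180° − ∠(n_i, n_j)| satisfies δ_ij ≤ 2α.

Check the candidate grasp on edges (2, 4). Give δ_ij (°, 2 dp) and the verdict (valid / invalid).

δ = 138.20°, invalid

α = atan 0.55 = 28.81°;  2α = 57.62°
edge 2: e_2 = (+1.27, +0.49);  n_2 = (+0.3600, -0.9330)
edge 4: e_4 = (+0.65, +1.27);  n_4 = (+0.8902, -0.4556)
∠(n_2, n_4) = 41.80°
δ = |180° − 41.80°| = 138.20°
138.20° > 2α = 57.62°  →  invalid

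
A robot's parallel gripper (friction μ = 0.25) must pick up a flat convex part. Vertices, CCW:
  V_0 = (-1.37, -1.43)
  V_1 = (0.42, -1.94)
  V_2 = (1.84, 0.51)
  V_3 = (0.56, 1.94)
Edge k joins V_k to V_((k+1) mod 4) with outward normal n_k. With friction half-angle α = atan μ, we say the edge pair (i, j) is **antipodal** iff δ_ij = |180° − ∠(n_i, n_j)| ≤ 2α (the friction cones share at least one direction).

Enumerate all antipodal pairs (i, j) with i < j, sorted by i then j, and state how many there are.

α = atan 0.25 = 14.04°;  2α = 28.07°
n_0 = (-0.2740, -0.9617)
n_1 = (+0.8652, -0.5015)
n_2 = (+0.7451, +0.6669)
n_3 = (-0.8678, +0.4970)
  (0,1): δ = 104.19°  ·
  (0,2): δ = 32.27°  ·
  (0,3): δ = 76.10°  ·
  (1,2): δ = 108.07°  ·
  (1,3): δ = 0.30°  ✓
  (2,3): δ = 71.63°  ·
antipodal pairs: 1

count = 1; pairs: (1,3)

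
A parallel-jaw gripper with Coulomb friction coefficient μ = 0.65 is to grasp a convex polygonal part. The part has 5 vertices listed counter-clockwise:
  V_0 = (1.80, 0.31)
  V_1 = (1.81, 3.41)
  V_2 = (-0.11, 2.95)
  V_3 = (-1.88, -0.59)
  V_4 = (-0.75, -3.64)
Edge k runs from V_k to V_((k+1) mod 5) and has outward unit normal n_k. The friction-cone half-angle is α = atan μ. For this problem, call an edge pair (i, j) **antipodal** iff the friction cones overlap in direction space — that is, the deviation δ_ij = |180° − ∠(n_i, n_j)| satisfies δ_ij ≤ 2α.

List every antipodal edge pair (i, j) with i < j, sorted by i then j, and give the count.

α = atan 0.65 = 33.02°;  2α = 66.05°
n_0 = (+1.0000, -0.0032)
n_1 = (-0.2330, +0.9725)
n_2 = (-0.8944, +0.4472)
n_3 = (-0.9377, -0.3474)
n_4 = (+0.8401, -0.5424)
  (0,1): δ = 76.34°  ·
  (0,2): δ = 26.38°  ✓
  (0,3): δ = 20.51°  ✓
  (0,4): δ = 147.34°  ·
  (1,2): δ = 130.04°  ·
  (1,3): δ = 83.14°  ·
  (1,4): δ = 43.68°  ✓
  (2,3): δ = 133.11°  ·
  (2,4): δ = 6.28°  ✓
  (3,4): δ = 53.17°  ✓
antipodal pairs: 5

count = 5; pairs: (0,2), (0,3), (1,4), (2,4), (3,4)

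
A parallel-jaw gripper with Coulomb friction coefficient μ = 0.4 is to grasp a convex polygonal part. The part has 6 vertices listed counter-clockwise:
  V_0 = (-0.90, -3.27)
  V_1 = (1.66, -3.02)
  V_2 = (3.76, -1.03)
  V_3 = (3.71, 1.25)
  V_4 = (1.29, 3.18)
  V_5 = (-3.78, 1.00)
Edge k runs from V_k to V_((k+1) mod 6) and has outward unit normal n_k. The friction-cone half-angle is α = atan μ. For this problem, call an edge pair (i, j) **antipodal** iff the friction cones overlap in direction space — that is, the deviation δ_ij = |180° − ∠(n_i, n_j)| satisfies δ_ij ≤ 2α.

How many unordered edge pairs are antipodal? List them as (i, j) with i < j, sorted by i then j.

count = 4; pairs: (0,4), (1,4), (2,5), (3,5)

α = atan 0.4 = 21.80°;  2α = 43.60°
n_0 = (+0.0972, -0.9953)
n_1 = (+0.6878, -0.7259)
n_2 = (+0.9998, +0.0219)
n_3 = (+0.6235, +0.7818)
n_4 = (-0.3950, +0.9187)
n_5 = (-0.8291, -0.5592)
  (0,1): δ = 142.12°  ·
  (0,2): δ = 94.32°  ·
  (0,3): δ = 44.15°  ·
  (0,4): δ = 17.69°  ✓
  (0,5): δ = 118.42°  ·
  (1,2): δ = 132.20°  ·
  (1,3): δ = 82.03°  ·
  (1,4): δ = 20.19°  ✓
  (1,5): δ = 80.54°  ·
  (2,3): δ = 129.83°  ·
  (2,4): δ = 67.99°  ·
  (2,5): δ = 32.74°  ✓
  (3,4): δ = 118.16°  ·
  (3,5): δ = 17.43°  ✓
  (4,5): δ = 79.27°  ·
antipodal pairs: 4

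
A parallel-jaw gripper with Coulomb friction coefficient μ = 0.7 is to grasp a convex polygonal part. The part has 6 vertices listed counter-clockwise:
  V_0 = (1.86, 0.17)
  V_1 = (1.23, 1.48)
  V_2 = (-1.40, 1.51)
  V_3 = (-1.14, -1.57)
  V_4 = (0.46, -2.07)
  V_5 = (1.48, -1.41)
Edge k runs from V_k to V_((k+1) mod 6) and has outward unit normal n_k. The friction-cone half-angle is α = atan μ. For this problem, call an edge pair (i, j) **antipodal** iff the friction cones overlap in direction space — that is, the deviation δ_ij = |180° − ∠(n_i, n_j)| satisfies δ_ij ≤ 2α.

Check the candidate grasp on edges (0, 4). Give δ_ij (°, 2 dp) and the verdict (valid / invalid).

α = atan 0.7 = 34.99°;  2α = 69.98°
edge 0: e_0 = (-0.63, +1.31);  n_0 = (+0.9012, +0.4334)
edge 4: e_4 = (+1.02, +0.66);  n_4 = (+0.5433, -0.8396)
∠(n_0, n_4) = 82.78°
δ = |180° − 82.78°| = 97.22°
97.22° > 2α = 69.98°  →  invalid

δ = 97.22°, invalid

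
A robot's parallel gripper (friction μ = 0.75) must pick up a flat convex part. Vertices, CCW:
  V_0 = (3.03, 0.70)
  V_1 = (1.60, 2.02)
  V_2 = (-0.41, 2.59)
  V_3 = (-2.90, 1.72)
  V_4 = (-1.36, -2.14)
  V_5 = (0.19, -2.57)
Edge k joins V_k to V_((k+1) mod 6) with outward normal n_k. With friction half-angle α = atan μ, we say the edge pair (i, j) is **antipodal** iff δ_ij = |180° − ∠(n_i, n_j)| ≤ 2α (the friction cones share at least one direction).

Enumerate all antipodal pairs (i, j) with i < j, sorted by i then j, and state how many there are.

α = atan 0.75 = 36.87°;  2α = 73.74°
n_0 = (+0.6783, +0.7348)
n_1 = (+0.2728, +0.9621)
n_2 = (-0.3298, +0.9440)
n_3 = (-0.9288, -0.3706)
n_4 = (-0.2673, -0.9636)
n_5 = (+0.7550, -0.6557)
  (0,1): δ = 153.12°  ·
  (0,2): δ = 118.03°  ·
  (0,3): δ = 25.54°  ✓
  (0,4): δ = 27.20°  ✓
  (0,5): δ = 91.74°  ·
  (1,2): δ = 144.91°  ·
  (1,3): δ = 52.42°  ✓
  (1,4): δ = 0.33°  ✓
  (1,5): δ = 64.86°  ✓
  (2,3): δ = 87.51°  ·
  (2,4): δ = 34.76°  ✓
  (2,5): δ = 29.77°  ✓
  (3,4): δ = 127.26°  ·
  (3,5): δ = 62.72°  ✓
  (4,5): δ = 115.47°  ·
antipodal pairs: 8

count = 8; pairs: (0,3), (0,4), (1,3), (1,4), (1,5), (2,4), (2,5), (3,5)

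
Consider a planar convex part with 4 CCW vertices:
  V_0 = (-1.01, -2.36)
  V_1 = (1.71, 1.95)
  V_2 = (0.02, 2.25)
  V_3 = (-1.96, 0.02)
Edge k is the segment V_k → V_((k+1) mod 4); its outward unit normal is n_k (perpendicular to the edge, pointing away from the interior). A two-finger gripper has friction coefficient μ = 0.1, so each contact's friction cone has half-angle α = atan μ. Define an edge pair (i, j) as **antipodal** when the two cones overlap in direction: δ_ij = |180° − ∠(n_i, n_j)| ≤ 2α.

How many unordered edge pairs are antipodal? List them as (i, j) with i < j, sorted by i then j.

count = 1; pairs: (0,2)

α = atan 0.1 = 5.71°;  2α = 11.42°
n_0 = (+0.8457, -0.5337)
n_1 = (+0.1748, +0.9846)
n_2 = (-0.7478, +0.6639)
n_3 = (-0.9287, -0.3707)
  (0,1): δ = 67.81°  ·
  (0,2): δ = 9.35°  ✓
  (0,3): δ = 54.02°  ·
  (1,2): δ = 121.54°  ·
  (1,3): δ = 58.17°  ·
  (2,3): δ = 116.64°  ·
antipodal pairs: 1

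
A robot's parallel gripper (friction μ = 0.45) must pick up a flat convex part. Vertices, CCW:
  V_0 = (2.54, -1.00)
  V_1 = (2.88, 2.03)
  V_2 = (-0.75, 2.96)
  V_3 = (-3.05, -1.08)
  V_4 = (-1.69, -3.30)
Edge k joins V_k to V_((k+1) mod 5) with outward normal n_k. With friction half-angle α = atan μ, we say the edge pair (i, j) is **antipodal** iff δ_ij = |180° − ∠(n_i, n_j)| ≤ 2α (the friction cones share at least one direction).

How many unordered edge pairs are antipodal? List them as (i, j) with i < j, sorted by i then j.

α = atan 0.45 = 24.23°;  2α = 48.46°
n_0 = (+0.9938, -0.1115)
n_1 = (+0.2482, +0.9687)
n_2 = (-0.8690, +0.4947)
n_3 = (-0.8527, -0.5224)
n_4 = (+0.4777, -0.8785)
  (0,1): δ = 97.97°  ·
  (0,2): δ = 23.25°  ✓
  (0,3): δ = 37.89°  ✓
  (0,4): δ = 124.94°  ·
  (1,2): δ = 105.28°  ·
  (1,3): δ = 44.14°  ✓
  (1,4): δ = 42.90°  ✓
  (2,3): δ = 118.85°  ·
  (2,4): δ = 31.81°  ✓
  (3,4): δ = 92.96°  ·
antipodal pairs: 5

count = 5; pairs: (0,2), (0,3), (1,3), (1,4), (2,4)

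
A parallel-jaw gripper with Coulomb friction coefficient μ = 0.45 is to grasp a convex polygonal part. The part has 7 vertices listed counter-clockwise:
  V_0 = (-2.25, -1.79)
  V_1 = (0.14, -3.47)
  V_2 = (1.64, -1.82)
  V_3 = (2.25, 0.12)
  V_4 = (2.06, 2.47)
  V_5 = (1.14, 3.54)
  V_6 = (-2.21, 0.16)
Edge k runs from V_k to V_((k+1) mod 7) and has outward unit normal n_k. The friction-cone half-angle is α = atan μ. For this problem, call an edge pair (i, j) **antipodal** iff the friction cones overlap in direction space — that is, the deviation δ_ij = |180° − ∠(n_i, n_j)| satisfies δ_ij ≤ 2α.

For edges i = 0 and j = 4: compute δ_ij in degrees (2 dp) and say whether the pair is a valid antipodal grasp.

δ = 14.21°, valid

α = atan 0.45 = 24.23°;  2α = 48.46°
edge 0: e_0 = (+2.39, -1.68);  n_0 = (-0.5751, -0.8181)
edge 4: e_4 = (-0.92, +1.07);  n_4 = (+0.7583, +0.6520)
∠(n_0, n_4) = 165.79°
δ = |180° − 165.79°| = 14.21°
14.21° ≤ 2α = 48.46°  →  valid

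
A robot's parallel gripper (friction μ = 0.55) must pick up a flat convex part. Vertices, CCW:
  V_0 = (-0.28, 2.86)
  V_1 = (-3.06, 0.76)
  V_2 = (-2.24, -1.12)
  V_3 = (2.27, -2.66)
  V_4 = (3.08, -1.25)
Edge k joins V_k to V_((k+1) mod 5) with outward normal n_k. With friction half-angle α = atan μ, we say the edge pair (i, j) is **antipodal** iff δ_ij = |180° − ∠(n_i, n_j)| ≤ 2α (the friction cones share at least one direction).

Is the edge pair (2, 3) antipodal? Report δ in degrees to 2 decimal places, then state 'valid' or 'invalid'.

δ = 101.02°, invalid

α = atan 0.55 = 28.81°;  2α = 57.62°
edge 2: e_2 = (+4.51, -1.54);  n_2 = (-0.3231, -0.9463)
edge 3: e_3 = (+0.81, +1.41);  n_3 = (+0.8671, -0.4981)
∠(n_2, n_3) = 78.98°
δ = |180° − 78.98°| = 101.02°
101.02° > 2α = 57.62°  →  invalid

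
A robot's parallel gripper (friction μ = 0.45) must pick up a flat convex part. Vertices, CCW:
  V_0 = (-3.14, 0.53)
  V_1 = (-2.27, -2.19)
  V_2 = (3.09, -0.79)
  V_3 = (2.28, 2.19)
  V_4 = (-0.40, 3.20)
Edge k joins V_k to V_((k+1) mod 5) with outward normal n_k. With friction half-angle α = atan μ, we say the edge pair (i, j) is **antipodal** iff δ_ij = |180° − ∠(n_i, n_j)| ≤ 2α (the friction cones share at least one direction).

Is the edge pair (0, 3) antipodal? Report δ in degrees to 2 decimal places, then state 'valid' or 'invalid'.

δ = 51.61°, invalid

α = atan 0.45 = 24.23°;  2α = 48.46°
edge 0: e_0 = (+0.87, -2.72);  n_0 = (-0.9525, -0.3046)
edge 3: e_3 = (-2.68, +1.01);  n_3 = (+0.3527, +0.9358)
∠(n_0, n_3) = 128.39°
δ = |180° − 128.39°| = 51.61°
51.61° > 2α = 48.46°  →  invalid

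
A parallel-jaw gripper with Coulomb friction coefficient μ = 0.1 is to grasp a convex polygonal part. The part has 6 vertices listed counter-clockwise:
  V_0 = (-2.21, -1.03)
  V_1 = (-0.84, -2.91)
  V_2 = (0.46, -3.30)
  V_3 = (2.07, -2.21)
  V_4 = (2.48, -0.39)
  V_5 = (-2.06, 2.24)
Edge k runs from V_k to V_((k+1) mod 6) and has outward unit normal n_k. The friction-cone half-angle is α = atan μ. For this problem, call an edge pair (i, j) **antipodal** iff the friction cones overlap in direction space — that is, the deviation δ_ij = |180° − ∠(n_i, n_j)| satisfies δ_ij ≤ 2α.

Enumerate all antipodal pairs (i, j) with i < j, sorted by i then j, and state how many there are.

α = atan 0.1 = 5.71°;  2α = 11.42°
n_0 = (-0.8082, -0.5889)
n_1 = (-0.2873, -0.9578)
n_2 = (+0.5606, -0.8281)
n_3 = (+0.9756, -0.2198)
n_4 = (+0.5013, +0.8653)
n_5 = (-0.9989, +0.0458)
  (0,1): δ = 142.78°  ·
  (0,2): δ = 91.98°  ·
  (0,3): δ = 48.78°  ·
  (0,4): δ = 23.83°  ·
  (0,5): δ = 141.29°  ·
  (1,2): δ = 129.20°  ·
  (1,3): δ = 86.00°  ·
  (1,4): δ = 13.38°  ·
  (1,5): δ = 104.07°  ·
  (2,3): δ = 136.79°  ·
  (2,4): δ = 64.18°  ·
  (2,5): δ = 53.27°  ·
  (3,4): δ = 107.39°  ·
  (3,5): δ = 10.07°  ✓
  (4,5): δ = 62.54°  ·
antipodal pairs: 1

count = 1; pairs: (3,5)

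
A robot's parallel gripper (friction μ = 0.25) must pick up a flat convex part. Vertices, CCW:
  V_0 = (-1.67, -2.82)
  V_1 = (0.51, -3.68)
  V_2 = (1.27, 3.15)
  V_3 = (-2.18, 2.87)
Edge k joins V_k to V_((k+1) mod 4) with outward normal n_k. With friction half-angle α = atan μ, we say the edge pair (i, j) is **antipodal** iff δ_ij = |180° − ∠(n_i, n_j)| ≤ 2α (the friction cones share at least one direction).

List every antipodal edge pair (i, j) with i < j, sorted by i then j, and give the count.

α = atan 0.25 = 14.04°;  2α = 28.07°
n_0 = (-0.3670, -0.9302)
n_1 = (+0.9939, -0.1106)
n_2 = (-0.0809, +0.9967)
n_3 = (-0.9960, -0.0893)
  (0,1): δ = 74.82°  ·
  (0,2): δ = 26.17°  ✓
  (0,3): δ = 116.65°  ·
  (1,2): δ = 79.01°  ·
  (1,3): δ = 11.47°  ✓
  (2,3): δ = 89.52°  ·
antipodal pairs: 2

count = 2; pairs: (0,2), (1,3)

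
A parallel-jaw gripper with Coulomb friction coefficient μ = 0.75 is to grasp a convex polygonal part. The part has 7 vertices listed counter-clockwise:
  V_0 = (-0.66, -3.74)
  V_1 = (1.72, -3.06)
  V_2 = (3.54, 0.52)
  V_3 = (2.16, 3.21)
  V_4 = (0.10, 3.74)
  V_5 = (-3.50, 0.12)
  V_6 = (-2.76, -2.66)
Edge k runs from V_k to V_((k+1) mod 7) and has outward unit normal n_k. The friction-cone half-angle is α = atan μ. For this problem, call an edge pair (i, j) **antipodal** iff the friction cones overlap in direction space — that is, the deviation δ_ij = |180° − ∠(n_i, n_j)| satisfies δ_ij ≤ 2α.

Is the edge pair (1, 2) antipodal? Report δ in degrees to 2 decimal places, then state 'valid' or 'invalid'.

δ = 125.89°, invalid

α = atan 0.75 = 36.87°;  2α = 73.74°
edge 1: e_1 = (+1.82, +3.58);  n_1 = (+0.8914, -0.4532)
edge 2: e_2 = (-1.38, +2.69);  n_2 = (+0.8897, +0.4565)
∠(n_1, n_2) = 54.11°
δ = |180° − 54.11°| = 125.89°
125.89° > 2α = 73.74°  →  invalid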